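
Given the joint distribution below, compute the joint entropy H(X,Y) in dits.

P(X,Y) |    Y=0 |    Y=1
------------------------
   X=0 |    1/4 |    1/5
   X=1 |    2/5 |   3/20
0.5731 dits

Joint entropy is H(X,Y) = -Σ_{x,y} p(x,y) log p(x,y).

Summing over all non-zero entries:
H(X,Y) = -[1/4·log_10(1/4) + 1/5·log_10(1/5) + 2/5·log_10(2/5) + 3/20·log_10(3/20)]
H(X,Y) = 0.5731 dits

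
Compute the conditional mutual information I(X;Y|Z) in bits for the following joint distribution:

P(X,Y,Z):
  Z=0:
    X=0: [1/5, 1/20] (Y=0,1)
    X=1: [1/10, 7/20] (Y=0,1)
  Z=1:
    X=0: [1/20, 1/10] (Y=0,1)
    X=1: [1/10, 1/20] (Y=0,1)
0.1898 bits

Conditional mutual information: I(X;Y|Z) = H(X|Z) + H(Y|Z) - H(X,Y|Z)

H(Z) = 0.8813
H(X,Z) = 1.8395 → H(X|Z) = 0.9582
H(Y,Z) = 1.8710 → H(Y|Z) = 0.9897
H(X,Y,Z) = 2.6394 → H(X,Y|Z) = 1.7581

I(X;Y|Z) = 0.9582 + 0.9897 - 1.7581 = 0.1898 bits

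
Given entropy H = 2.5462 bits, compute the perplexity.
5.8409

Perplexity is 2^H (or exp(H) for natural log).

H = 2.5462 bits
Perplexity = 2^2.5462 = 5.8409

Interpretation: The model's uncertainty is equivalent to choosing uniformly among 5.8 options.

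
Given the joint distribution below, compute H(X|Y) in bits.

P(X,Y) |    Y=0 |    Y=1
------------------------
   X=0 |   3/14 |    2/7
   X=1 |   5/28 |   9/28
0.9961 bits

Using the chain rule: H(X|Y) = H(X,Y) - H(Y)

First, compute H(X,Y) = 1.9628 bits

Marginal P(Y) = (11/28, 17/28)
H(Y) = 0.9666 bits

H(X|Y) = H(X,Y) - H(Y) = 1.9628 - 0.9666 = 0.9961 bits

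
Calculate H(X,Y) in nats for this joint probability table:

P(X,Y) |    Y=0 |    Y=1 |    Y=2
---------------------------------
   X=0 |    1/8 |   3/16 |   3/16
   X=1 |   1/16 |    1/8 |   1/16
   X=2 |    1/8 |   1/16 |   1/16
2.1007 nats

Joint entropy is H(X,Y) = -Σ_{x,y} p(x,y) log p(x,y).

Summing over all non-zero entries:
H(X,Y) = -[1/8·log_e(1/8) + 3/16·log_e(3/16) + 3/16·log_e(3/16) + 1/16·log_e(1/16) + 1/8·log_e(1/8) + 1/16·log_e(1/16) + 1/8·log_e(1/8) + 1/16·log_e(1/16) + 1/16·log_e(1/16)]
H(X,Y) = 2.1007 nats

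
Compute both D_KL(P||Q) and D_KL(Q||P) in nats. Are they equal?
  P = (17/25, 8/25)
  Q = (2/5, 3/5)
D_KL(P||Q) = 0.1597, D_KL(Q||P) = 0.1649

KL divergence is not symmetric: D_KL(P||Q) ≠ D_KL(Q||P) in general.

D_KL(P||Q) = 0.1597 nats
D_KL(Q||P) = 0.1649 nats

No, they are not equal!

This asymmetry is why KL divergence is not a true distance metric.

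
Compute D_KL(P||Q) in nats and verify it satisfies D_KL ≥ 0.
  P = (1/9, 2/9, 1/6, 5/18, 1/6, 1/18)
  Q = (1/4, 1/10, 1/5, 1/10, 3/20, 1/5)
0.2871 nats

KL divergence satisfies the Gibbs inequality: D_KL(P||Q) ≥ 0 for all distributions P, Q.

D_KL(P||Q) = Σ p(x) log(p(x)/q(x))
Term by term:
  x=0: 1/9 × log_e[(1/9)/(1/4)] = -0.0901
  x=1: 2/9 × log_e[(2/9)/(1/10)] = 0.1774
  x=2: 1/6 × log_e[(1/6)/(1/5)] = -0.0304
  x=3: 5/18 × log_e[(5/18)/(1/10)] = 0.2838
  x=4: 1/6 × log_e[(1/6)/(3/20)] = 0.0176
  x=5: 1/18 × log_e[(1/18)/(1/5)] = -0.0712
D_KL(P||Q) = 0.2871 nats

D_KL(P||Q) = 0.2871 ≥ 0 ✓

This non-negativity is a fundamental property: relative entropy cannot be negative because it measures how different Q is from P.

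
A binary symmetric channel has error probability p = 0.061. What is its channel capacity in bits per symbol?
0.6686 bits

For a binary symmetric channel (BSC) with error probability p:
Capacity C = 1 - H(p) bits per symbol

where H(p) = -p log₂(p) - (1-p) log₂(1-p) is the binary entropy function.

H(0.061) = 0.3314 bits
C = 1 - 0.3314 = 0.6686 bits per symbol

This means we can reliably transmit up to 0.6686 bits of information per channel use.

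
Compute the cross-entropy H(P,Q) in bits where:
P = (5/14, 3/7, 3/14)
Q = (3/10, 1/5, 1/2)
1.8297 bits

Cross-entropy: H(P,Q) = -Σ p(x) log q(x)

Alternatively: H(P,Q) = H(P) + D_KL(P||Q)
H(P) = 1.5306 bits
D_KL(P||Q) = 0.2991 bits

H(P,Q) = 1.5306 + 0.2991 = 1.8297 bits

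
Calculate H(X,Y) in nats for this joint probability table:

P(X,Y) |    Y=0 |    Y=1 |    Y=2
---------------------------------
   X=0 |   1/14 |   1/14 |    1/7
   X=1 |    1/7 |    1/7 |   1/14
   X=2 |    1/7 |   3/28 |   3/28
2.1561 nats

Joint entropy is H(X,Y) = -Σ_{x,y} p(x,y) log p(x,y).

Summing over all non-zero entries:
H(X,Y) = -[1/14·log_e(1/14) + 1/14·log_e(1/14) + 1/7·log_e(1/7) + 1/7·log_e(1/7) + 1/7·log_e(1/7) + 1/14·log_e(1/14) + 1/7·log_e(1/7) + 3/28·log_e(3/28) + 3/28·log_e(3/28)]
H(X,Y) = 2.1561 nats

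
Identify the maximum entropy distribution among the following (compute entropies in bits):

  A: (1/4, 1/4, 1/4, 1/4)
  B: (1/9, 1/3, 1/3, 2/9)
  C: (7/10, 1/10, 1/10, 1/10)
A

For a discrete distribution over n outcomes, entropy is maximized by the uniform distribution.

Computing entropies:
H(A) = 2.0000 bits
H(B) = 1.8911 bits
H(C) = 1.3568 bits

The uniform distribution (where all probabilities equal 1/4) achieves the maximum entropy of log_2(4) = 2.0000 bits.

Distribution A has the highest entropy.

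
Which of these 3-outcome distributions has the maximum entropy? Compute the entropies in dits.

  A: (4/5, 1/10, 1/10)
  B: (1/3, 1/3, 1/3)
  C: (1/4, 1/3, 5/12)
B

For a discrete distribution over n outcomes, entropy is maximized by the uniform distribution.

Computing entropies:
H(A) = 0.2775 dits
H(B) = 0.4771 dits
H(C) = 0.4680 dits

The uniform distribution (where all probabilities equal 1/3) achieves the maximum entropy of log_10(3) = 0.4771 dits.

Distribution B has the highest entropy.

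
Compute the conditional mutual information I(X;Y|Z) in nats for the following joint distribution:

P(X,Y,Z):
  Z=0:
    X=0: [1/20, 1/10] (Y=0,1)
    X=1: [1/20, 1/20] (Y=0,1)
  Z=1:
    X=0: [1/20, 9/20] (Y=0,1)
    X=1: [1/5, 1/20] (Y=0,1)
0.1932 nats

Conditional mutual information: I(X;Y|Z) = H(X|Z) + H(Y|Z) - H(X,Y|Z)

H(Z) = 0.5623
H(X,Z) = 1.2080 → H(X|Z) = 0.6456
H(Y,Z) = 1.2080 → H(Y|Z) = 0.6456
H(X,Y,Z) = 1.6604 → H(X,Y|Z) = 1.0981

I(X;Y|Z) = 0.6456 + 0.6456 - 1.0981 = 0.1932 nats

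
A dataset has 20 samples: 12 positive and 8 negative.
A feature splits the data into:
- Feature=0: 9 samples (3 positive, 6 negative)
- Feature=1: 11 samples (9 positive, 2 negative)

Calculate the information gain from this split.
0.1815 bits

Information Gain = H(Y) - H(Y|Feature)

Before split:
P(positive) = 12/20 = 0.6000
H(Y) = 0.9710 bits

After split:
Feature=0: H = 0.9183 bits (weight = 9/20)
Feature=1: H = 0.6840 bits (weight = 11/20)
H(Y|Feature) = (9/20)×0.9183 + (11/20)×0.6840 = 0.7895 bits

Information Gain = 0.9710 - 0.7895 = 0.1815 bits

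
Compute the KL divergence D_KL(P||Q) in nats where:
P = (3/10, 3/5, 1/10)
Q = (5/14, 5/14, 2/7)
0.1540 nats

KL divergence: D_KL(P||Q) = Σ p(x) log(p(x)/q(x))

Computing term by term:
  x=0: 3/10 × log_e[(3/10)/(5/14)] = 3/10 × -0.1744 = -0.0523
  x=1: 3/5 × log_e[(3/5)/(5/14)] = 3/5 × 0.5188 = 0.3113
  x=2: 1/10 × log_e[(1/10)/(2/7)] = 1/10 × -1.0498 = -0.1050

D_KL(P||Q) = 0.1540 nats

Note: KL divergence is always non-negative and equals 0 iff P = Q.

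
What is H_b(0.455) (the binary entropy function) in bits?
0.9941 bits

The binary entropy function is:
H(p) = -p log(p) - (1-p) log(1-p)

H(0.455) = -0.455 × log_2(0.455) - 0.545 × log_2(0.545)
H(0.455) = 0.9941 bits

Note: Binary entropy is maximized at p=0.5 (H=1 bit) and minimized at p=0 or p=1 (H=0).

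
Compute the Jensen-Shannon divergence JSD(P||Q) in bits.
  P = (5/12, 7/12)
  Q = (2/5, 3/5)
0.0002 bits

Jensen-Shannon divergence is:
JSD(P||Q) = 0.5 × D_KL(P||M) + 0.5 × D_KL(Q||M)
where M = 0.5 × (P + Q) is the mixture distribution.

M = 0.5 × (5/12, 7/12) + 0.5 × (2/5, 3/5) = (0.408333, 0.591667)

D_KL(P||M) = 0.0002 bits
D_KL(Q||M) = 0.0002 bits

JSD(P||Q) = 0.5 × 0.0002 + 0.5 × 0.0002 = 0.0002 bits

Unlike KL divergence, JSD is symmetric and bounded: 0 ≤ JSD ≤ log(2).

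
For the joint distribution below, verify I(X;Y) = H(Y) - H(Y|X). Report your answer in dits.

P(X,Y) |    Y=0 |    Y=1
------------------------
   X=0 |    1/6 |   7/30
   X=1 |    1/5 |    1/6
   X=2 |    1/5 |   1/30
I(X;Y) = 0.0279 dits

Mutual information has multiple equivalent forms:
- I(X;Y) = H(X) - H(X|Y)
- I(X;Y) = H(Y) - H(Y|X)
- I(X;Y) = H(X) + H(Y) - H(X,Y)

Computing all quantities:
H(X) = 0.4664, H(Y) = 0.2972, H(X,Y) = 0.7357
H(X|Y) = 0.4385, H(Y|X) = 0.2693

Verification:
H(X) - H(X|Y) = 0.4664 - 0.4385 = 0.0279
H(Y) - H(Y|X) = 0.2972 - 0.2693 = 0.0279
H(X) + H(Y) - H(X,Y) = 0.4664 + 0.2972 - 0.7357 = 0.0279

All forms give I(X;Y) = 0.0279 dits. ✓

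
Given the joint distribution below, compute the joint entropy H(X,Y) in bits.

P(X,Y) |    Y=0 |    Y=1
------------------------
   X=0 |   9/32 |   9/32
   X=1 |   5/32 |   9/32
1.9626 bits

Joint entropy is H(X,Y) = -Σ_{x,y} p(x,y) log p(x,y).

Summing over all non-zero entries:
H(X,Y) = -[9/32·log_2(9/32) + 9/32·log_2(9/32) + 5/32·log_2(5/32) + 9/32·log_2(9/32)]
H(X,Y) = 1.9626 bits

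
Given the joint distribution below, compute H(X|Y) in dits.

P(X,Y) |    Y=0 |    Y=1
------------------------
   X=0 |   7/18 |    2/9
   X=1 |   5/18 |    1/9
0.2888 dits

Using the chain rule: H(X|Y) = H(X,Y) - H(Y)

First, compute H(X,Y) = 0.5652 dits

Marginal P(Y) = (2/3, 1/3)
H(Y) = 0.2764 dits

H(X|Y) = H(X,Y) - H(Y) = 0.5652 - 0.2764 = 0.2888 dits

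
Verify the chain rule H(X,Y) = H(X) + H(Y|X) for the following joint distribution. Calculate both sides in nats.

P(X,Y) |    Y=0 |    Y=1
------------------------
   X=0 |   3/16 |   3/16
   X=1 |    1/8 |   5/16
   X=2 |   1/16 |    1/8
H(X,Y) = 1.6844, H(X) = 1.0434, H(Y|X) = 0.6410 (all in nats)

Chain rule: H(X,Y) = H(X) + H(Y|X)

Left side — joint entropy directly:
H(X,Y) = -Σ p(x,y) log p(x,y) = 1.6844 nats

Right side — compute H(Y|X) from the conditional distributions:
P(X) = (3/8, 7/16, 3/16), so H(X) = 1.0434 nats
H(Y|X) = Σ_x P(X=x) · H(Y|X=x):
  P(Y|X=0) = (1/2, 1/2), H(Y|X=0) = 0.6931, weight P(X=0) = 3/8
  P(Y|X=1) = (2/7, 5/7), H(Y|X=1) = 0.5983, weight P(X=1) = 7/16
  P(Y|X=2) = (1/3, 2/3), H(Y|X=2) = 0.6365, weight P(X=2) = 3/16
H(Y|X) = 0.6410 nats

H(X) + H(Y|X) = 1.0434 + 0.6410 = 1.6844 nats

Both sides equal 1.6844 nats. ✓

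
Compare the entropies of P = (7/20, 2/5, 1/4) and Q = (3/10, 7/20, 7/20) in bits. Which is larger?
Q

Computing entropies in bits:
H(P) = 1.5589
H(Q) = 1.5813

Distribution Q has higher entropy.

Intuition: The distribution closer to uniform (more spread out) has higher entropy.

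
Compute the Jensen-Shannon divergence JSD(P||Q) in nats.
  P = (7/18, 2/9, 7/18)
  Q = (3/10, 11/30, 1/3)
0.0129 nats

Jensen-Shannon divergence is:
JSD(P||Q) = 0.5 × D_KL(P||M) + 0.5 × D_KL(Q||M)
where M = 0.5 × (P + Q) is the mixture distribution.

M = 0.5 × (7/18, 2/9, 7/18) + 0.5 × (3/10, 11/30, 1/3) = (0.344444, 0.294444, 13/36)

D_KL(P||M) = 0.0135 nats
D_KL(Q||M) = 0.0123 nats

JSD(P||Q) = 0.5 × 0.0135 + 0.5 × 0.0123 = 0.0129 nats

Unlike KL divergence, JSD is symmetric and bounded: 0 ≤ JSD ≤ log(2).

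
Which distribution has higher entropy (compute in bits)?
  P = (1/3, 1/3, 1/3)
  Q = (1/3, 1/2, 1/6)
P

Computing entropies in bits:
H(P) = 1.5850
H(Q) = 1.4591

Distribution P has higher entropy.

Intuition: The distribution closer to uniform (more spread out) has higher entropy.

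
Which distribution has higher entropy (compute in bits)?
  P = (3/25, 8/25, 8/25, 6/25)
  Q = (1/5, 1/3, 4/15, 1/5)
Q

Computing entropies in bits:
H(P) = 1.9133
H(Q) = 1.9656

Distribution Q has higher entropy.

Intuition: The distribution closer to uniform (more spread out) has higher entropy.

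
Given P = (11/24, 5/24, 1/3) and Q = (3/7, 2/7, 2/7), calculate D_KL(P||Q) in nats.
0.0164 nats

KL divergence: D_KL(P||Q) = Σ p(x) log(p(x)/q(x))

Computing term by term:
  x=0: 11/24 × log_e[(11/24)/(3/7)] = 11/24 × 0.0671 = 0.0308
  x=1: 5/24 × log_e[(5/24)/(2/7)] = 5/24 × -0.3159 = -0.0658
  x=2: 1/3 × log_e[(1/3)/(2/7)] = 1/3 × 0.1542 = 0.0514

D_KL(P||Q) = 0.0164 nats

Note: KL divergence is always non-negative and equals 0 iff P = Q.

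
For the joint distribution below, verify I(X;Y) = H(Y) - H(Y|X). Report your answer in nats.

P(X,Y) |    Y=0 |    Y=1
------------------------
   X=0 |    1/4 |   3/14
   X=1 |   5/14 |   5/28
I(X;Y) = 0.0086 nats

Mutual information has multiple equivalent forms:
- I(X;Y) = H(X) - H(X|Y)
- I(X;Y) = H(Y) - H(Y|X)
- I(X;Y) = H(X) + H(Y) - H(X,Y)

Computing all quantities:
H(X) = 0.6906, H(Y) = 0.6700, H(X,Y) = 1.3520
H(X|Y) = 0.6820, H(Y|X) = 0.6614

Verification:
H(X) - H(X|Y) = 0.6906 - 0.6820 = 0.0086
H(Y) - H(Y|X) = 0.6700 - 0.6614 = 0.0086
H(X) + H(Y) - H(X,Y) = 0.6906 + 0.6700 - 1.3520 = 0.0086

All forms give I(X;Y) = 0.0086 nats. ✓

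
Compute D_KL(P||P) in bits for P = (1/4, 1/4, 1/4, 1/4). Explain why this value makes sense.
0.0000 bits

KL divergence satisfies the Gibbs inequality: D_KL(P||Q) ≥ 0 for all distributions P, Q.

D_KL(P||Q) = Σ p(x) log(p(x)/q(x))
Each term is p(x) × log_2(p(x)/p(x)) = p(x) × log_2(1) = 0, so the sum is 0.
D_KL(P||Q) = 0.0000 bits

When P = Q, the KL divergence is exactly 0, as there is no 'divergence' between identical distributions.

This non-negativity is a fundamental property: relative entropy cannot be negative because it measures how different Q is from P.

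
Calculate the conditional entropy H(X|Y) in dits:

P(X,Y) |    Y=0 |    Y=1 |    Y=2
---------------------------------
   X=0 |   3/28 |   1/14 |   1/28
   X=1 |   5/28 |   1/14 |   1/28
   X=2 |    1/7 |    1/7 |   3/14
0.4209 dits

Using the chain rule: H(X|Y) = H(X,Y) - H(Y)

First, compute H(X,Y) = 0.8895 dits

Marginal P(Y) = (3/7, 2/7, 2/7)
H(Y) = 0.4686 dits

H(X|Y) = H(X,Y) - H(Y) = 0.8895 - 0.4686 = 0.4209 dits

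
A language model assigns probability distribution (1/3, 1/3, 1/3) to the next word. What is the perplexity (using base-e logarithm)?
3.0000

Perplexity is e^H (or exp(H) for natural log).

First, H = -Σ p log p = 1.0986 nats
Perplexity = e^1.0986 = 3.0000

Interpretation: The model's uncertainty is equivalent to choosing uniformly among 3.0 options.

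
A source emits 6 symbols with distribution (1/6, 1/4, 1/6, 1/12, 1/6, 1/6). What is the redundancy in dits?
0.0189 dits

Redundancy measures how far a source is from maximum entropy:
R = H_max - H(X)

Maximum entropy for 6 symbols: H_max = log_10(6) = 0.7782 dits
Actual entropy: H(X) = 0.7592 dits
Redundancy: R = 0.7782 - 0.7592 = 0.0189 dits

This redundancy represents potential for compression: the source could be compressed by 0.0189 dits per symbol.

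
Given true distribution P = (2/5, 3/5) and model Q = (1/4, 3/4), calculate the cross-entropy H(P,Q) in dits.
0.3158 dits

Cross-entropy: H(P,Q) = -Σ p(x) log q(x)

Alternatively: H(P,Q) = H(P) + D_KL(P||Q)
H(P) = 0.2923 dits
D_KL(P||Q) = 0.0235 dits

H(P,Q) = 0.2923 + 0.0235 = 0.3158 dits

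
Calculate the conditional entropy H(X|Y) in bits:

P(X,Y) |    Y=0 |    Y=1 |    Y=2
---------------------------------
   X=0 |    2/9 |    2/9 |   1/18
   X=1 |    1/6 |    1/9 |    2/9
0.8898 bits

Using the chain rule: H(X|Y) = H(X,Y) - H(Y)

First, compute H(X,Y) = 2.4613 bits

Marginal P(Y) = (7/18, 1/3, 5/18)
H(Y) = 1.5715 bits

H(X|Y) = H(X,Y) - H(Y) = 2.4613 - 1.5715 = 0.8898 bits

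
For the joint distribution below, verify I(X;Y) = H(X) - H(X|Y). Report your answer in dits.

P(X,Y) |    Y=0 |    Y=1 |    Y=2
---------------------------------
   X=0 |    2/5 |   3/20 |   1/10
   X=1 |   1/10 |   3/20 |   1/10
I(X;Y) = 0.0220 dits

Mutual information has multiple equivalent forms:
- I(X;Y) = H(X) - H(X|Y)
- I(X;Y) = H(Y) - H(Y|X)
- I(X;Y) = H(X) + H(Y) - H(X,Y)

Computing all quantities:
H(X) = 0.2812, H(Y) = 0.4472, H(X,Y) = 0.7063
H(X|Y) = 0.2592, H(Y|X) = 0.4252

Verification:
H(X) - H(X|Y) = 0.2812 - 0.2592 = 0.0220
H(Y) - H(Y|X) = 0.4472 - 0.4252 = 0.0220
H(X) + H(Y) - H(X,Y) = 0.2812 + 0.4472 - 0.7063 = 0.0220

All forms give I(X;Y) = 0.0220 dits. ✓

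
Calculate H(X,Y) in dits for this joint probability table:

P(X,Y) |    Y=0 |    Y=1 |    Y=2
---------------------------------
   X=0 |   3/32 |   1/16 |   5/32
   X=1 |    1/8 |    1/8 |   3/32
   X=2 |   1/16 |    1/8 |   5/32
0.9339 dits

Joint entropy is H(X,Y) = -Σ_{x,y} p(x,y) log p(x,y).

Summing over all non-zero entries:
H(X,Y) = -[3/32·log_10(3/32) + 1/16·log_10(1/16) + 5/32·log_10(5/32) + 1/8·log_10(1/8) + 1/8·log_10(1/8) + 3/32·log_10(3/32) + 1/16·log_10(1/16) + 1/8·log_10(1/8) + 5/32·log_10(5/32)]
H(X,Y) = 0.9339 dits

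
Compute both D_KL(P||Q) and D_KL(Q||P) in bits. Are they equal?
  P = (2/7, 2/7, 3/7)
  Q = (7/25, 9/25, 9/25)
D_KL(P||Q) = 0.0209, D_KL(Q||P) = 0.0213

KL divergence is not symmetric: D_KL(P||Q) ≠ D_KL(Q||P) in general.

D_KL(P||Q) = 0.0209 bits
D_KL(Q||P) = 0.0213 bits

No, they are not equal!

This asymmetry is why KL divergence is not a true distance metric.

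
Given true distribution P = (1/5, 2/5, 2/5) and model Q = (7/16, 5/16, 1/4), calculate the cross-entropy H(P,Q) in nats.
1.1851 nats

Cross-entropy: H(P,Q) = -Σ p(x) log q(x)

Alternatively: H(P,Q) = H(P) + D_KL(P||Q)
H(P) = 1.0549 nats
D_KL(P||Q) = 0.1302 nats

H(P,Q) = 1.0549 + 0.1302 = 1.1851 nats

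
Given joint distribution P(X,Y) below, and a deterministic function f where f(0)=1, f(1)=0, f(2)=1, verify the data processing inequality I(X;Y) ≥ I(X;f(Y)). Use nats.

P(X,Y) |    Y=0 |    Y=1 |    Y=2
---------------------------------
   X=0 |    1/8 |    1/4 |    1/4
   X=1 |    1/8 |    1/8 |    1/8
I(X;Y) = 0.0109, I(X;f(Y)) = 0.0022, inequality holds: 0.0109 ≥ 0.0022

Data Processing Inequality: For any Markov chain X → Y → Z, we have I(X;Y) ≥ I(X;Z).

Here Z = f(Y) is a deterministic function of Y, forming X → Y → Z.

Original I(X;Y) = 0.0109 nats

After applying f:
P(X,Z) where Z=f(Y):
- P(X,Z=0) = P(X,Y=1)
- P(X,Z=1) = P(X,Y=0) + P(X,Y=2)

I(X;Z) = I(X;f(Y)) = 0.0022 nats

Verification: 0.0109 ≥ 0.0022 ✓

Information cannot be created by processing; the function f can only lose information about X.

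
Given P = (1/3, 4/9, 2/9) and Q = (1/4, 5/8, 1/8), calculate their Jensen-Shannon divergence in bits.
0.0253 bits

Jensen-Shannon divergence is:
JSD(P||Q) = 0.5 × D_KL(P||M) + 0.5 × D_KL(Q||M)
where M = 0.5 × (P + Q) is the mixture distribution.

M = 0.5 × (1/3, 4/9, 2/9) + 0.5 × (1/4, 5/8, 1/8) = (7/24, 0.534722, 0.173611)

D_KL(P||M) = 0.0248 bits
D_KL(Q||M) = 0.0258 bits

JSD(P||Q) = 0.5 × 0.0248 + 0.5 × 0.0258 = 0.0253 bits

Unlike KL divergence, JSD is symmetric and bounded: 0 ≤ JSD ≤ log(2).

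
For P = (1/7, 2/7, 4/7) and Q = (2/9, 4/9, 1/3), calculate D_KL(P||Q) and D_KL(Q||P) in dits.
D_KL(P||Q) = 0.0515, D_KL(Q||P) = 0.0499

KL divergence is not symmetric: D_KL(P||Q) ≠ D_KL(Q||P) in general.

D_KL(P||Q) = 0.0515 dits
D_KL(Q||P) = 0.0499 dits

No, they are not equal!

This asymmetry is why KL divergence is not a true distance metric.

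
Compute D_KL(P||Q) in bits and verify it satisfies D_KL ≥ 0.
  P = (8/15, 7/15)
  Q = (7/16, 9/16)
0.0267 bits

KL divergence satisfies the Gibbs inequality: D_KL(P||Q) ≥ 0 for all distributions P, Q.

D_KL(P||Q) = Σ p(x) log(p(x)/q(x))
Term by term:
  x=0: 8/15 × log_2[(8/15)/(7/16)] = 0.1524
  x=1: 7/15 × log_2[(7/15)/(9/16)] = -0.1257
D_KL(P||Q) = 0.0267 bits

D_KL(P||Q) = 0.0267 ≥ 0 ✓

This non-negativity is a fundamental property: relative entropy cannot be negative because it measures how different Q is from P.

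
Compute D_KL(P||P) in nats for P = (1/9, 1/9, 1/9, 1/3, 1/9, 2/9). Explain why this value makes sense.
0.0000 nats

KL divergence satisfies the Gibbs inequality: D_KL(P||Q) ≥ 0 for all distributions P, Q.

D_KL(P||Q) = Σ p(x) log(p(x)/q(x))
Each term is p(x) × log_e(p(x)/p(x)) = p(x) × log_e(1) = 0, so the sum is 0.
D_KL(P||Q) = 0.0000 nats

When P = Q, the KL divergence is exactly 0, as there is no 'divergence' between identical distributions.

This non-negativity is a fundamental property: relative entropy cannot be negative because it measures how different Q is from P.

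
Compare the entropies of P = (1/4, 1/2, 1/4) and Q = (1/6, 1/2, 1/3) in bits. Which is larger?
P

Computing entropies in bits:
H(P) = 1.5000
H(Q) = 1.4591

Distribution P has higher entropy.

Intuition: The distribution closer to uniform (more spread out) has higher entropy.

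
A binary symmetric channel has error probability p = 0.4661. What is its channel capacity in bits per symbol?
0.0033 bits

For a binary symmetric channel (BSC) with error probability p:
Capacity C = 1 - H(p) bits per symbol

where H(p) = -p log₂(p) - (1-p) log₂(1-p) is the binary entropy function.

H(0.4661) = 0.9967 bits
C = 1 - 0.9967 = 0.0033 bits per symbol

This means we can reliably transmit up to 0.0033 bits of information per channel use.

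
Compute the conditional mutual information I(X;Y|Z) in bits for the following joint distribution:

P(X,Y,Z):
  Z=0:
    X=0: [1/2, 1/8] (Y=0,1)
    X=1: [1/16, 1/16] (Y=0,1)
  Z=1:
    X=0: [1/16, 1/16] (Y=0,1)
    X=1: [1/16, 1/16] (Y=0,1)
0.0323 bits

Conditional mutual information: I(X;Y|Z) = H(X|Z) + H(Y|Z) - H(X,Y|Z)

H(Z) = 0.8113
H(X,Z) = 1.5488 → H(X|Z) = 0.7375
H(Y,Z) = 1.6697 → H(Y|Z) = 0.8585
H(X,Y,Z) = 2.3750 → H(X,Y|Z) = 1.5637

I(X;Y|Z) = 0.7375 + 0.8585 - 1.5637 = 0.0323 bits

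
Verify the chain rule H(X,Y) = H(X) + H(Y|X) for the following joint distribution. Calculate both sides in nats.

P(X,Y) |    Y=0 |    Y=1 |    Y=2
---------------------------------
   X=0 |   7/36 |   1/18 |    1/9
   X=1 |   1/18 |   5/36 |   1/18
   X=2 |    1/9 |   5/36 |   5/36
H(X,Y) = 2.1110, H(X) = 1.0817, H(Y|X) = 1.0293 (all in nats)

Chain rule: H(X,Y) = H(X) + H(Y|X)

Left side — joint entropy directly:
H(X,Y) = -Σ p(x,y) log p(x,y) = 2.1110 nats

Right side — compute H(Y|X) from the conditional distributions:
P(X) = (13/36, 1/4, 7/18), so H(X) = 1.0817 nats
H(Y|X) = Σ_x P(X=x) · H(Y|X=x):
  P(Y|X=0) = (7/13, 2/13, 4/13), H(Y|X=0) = 0.9840, weight P(X=0) = 13/36
  P(Y|X=1) = (2/9, 5/9, 2/9), H(Y|X=1) = 0.9950, weight P(X=1) = 1/4
  P(Y|X=2) = (2/7, 5/14, 5/14), H(Y|X=2) = 1.0934, weight P(X=2) = 7/18
H(Y|X) = 1.0293 nats

H(X) + H(Y|X) = 1.0817 + 1.0293 = 2.1110 nats

Both sides equal 2.1110 nats. ✓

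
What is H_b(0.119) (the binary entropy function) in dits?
0.1585 dits

The binary entropy function is:
H(p) = -p log(p) - (1-p) log(1-p)

H(0.119) = -0.119 × log_10(0.119) - 0.881 × log_10(0.881)
H(0.119) = 0.1585 dits

Note: Binary entropy is maximized at p=0.5 (H=1 bit) and minimized at p=0 or p=1 (H=0).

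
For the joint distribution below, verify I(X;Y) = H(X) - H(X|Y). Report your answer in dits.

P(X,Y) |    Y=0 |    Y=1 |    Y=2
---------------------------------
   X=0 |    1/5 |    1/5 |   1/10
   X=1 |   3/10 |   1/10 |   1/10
I(X;Y) = 0.0118 dits

Mutual information has multiple equivalent forms:
- I(X;Y) = H(X) - H(X|Y)
- I(X;Y) = H(Y) - H(Y|X)
- I(X;Y) = H(X) + H(Y) - H(X,Y)

Computing all quantities:
H(X) = 0.3010, H(Y) = 0.4472, H(X,Y) = 0.7365
H(X|Y) = 0.2893, H(Y|X) = 0.4354

Verification:
H(X) - H(X|Y) = 0.3010 - 0.2893 = 0.0118
H(Y) - H(Y|X) = 0.4472 - 0.4354 = 0.0118
H(X) + H(Y) - H(X,Y) = 0.3010 + 0.4472 - 0.7365 = 0.0118

All forms give I(X;Y) = 0.0118 dits. ✓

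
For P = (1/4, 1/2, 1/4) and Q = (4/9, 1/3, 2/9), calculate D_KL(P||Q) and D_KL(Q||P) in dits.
D_KL(P||Q) = 0.0384, D_KL(Q||P) = 0.0410

KL divergence is not symmetric: D_KL(P||Q) ≠ D_KL(Q||P) in general.

D_KL(P||Q) = 0.0384 dits
D_KL(Q||P) = 0.0410 dits

No, they are not equal!

This asymmetry is why KL divergence is not a true distance metric.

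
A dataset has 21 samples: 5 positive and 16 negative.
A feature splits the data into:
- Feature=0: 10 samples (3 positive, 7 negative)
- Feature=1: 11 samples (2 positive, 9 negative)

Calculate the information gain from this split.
0.0139 bits

Information Gain = H(Y) - H(Y|Feature)

Before split:
P(positive) = 5/21 = 0.2381
H(Y) = 0.7919 bits

After split:
Feature=0: H = 0.8813 bits (weight = 10/21)
Feature=1: H = 0.6840 bits (weight = 11/21)
H(Y|Feature) = (10/21)×0.8813 + (11/21)×0.6840 = 0.7780 bits

Information Gain = 0.7919 - 0.7780 = 0.0139 bits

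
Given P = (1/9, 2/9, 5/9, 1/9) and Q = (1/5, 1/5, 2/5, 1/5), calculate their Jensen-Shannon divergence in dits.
0.0085 dits

Jensen-Shannon divergence is:
JSD(P||Q) = 0.5 × D_KL(P||M) + 0.5 × D_KL(Q||M)
where M = 0.5 × (P + Q) is the mixture distribution.

M = 0.5 × (1/9, 2/9, 5/9, 1/9) + 0.5 × (1/5, 1/5, 2/5, 1/5) = (0.155556, 0.211111, 0.477778, 0.155556)

D_KL(P||M) = 0.0089 dits
D_KL(Q||M) = 0.0081 dits

JSD(P||Q) = 0.5 × 0.0089 + 0.5 × 0.0081 = 0.0085 dits

Unlike KL divergence, JSD is symmetric and bounded: 0 ≤ JSD ≤ log(2).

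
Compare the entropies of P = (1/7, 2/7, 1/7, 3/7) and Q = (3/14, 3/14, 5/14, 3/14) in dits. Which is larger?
Q

Computing entropies in dits:
H(P) = 0.5546
H(Q) = 0.5898

Distribution Q has higher entropy.

Intuition: The distribution closer to uniform (more spread out) has higher entropy.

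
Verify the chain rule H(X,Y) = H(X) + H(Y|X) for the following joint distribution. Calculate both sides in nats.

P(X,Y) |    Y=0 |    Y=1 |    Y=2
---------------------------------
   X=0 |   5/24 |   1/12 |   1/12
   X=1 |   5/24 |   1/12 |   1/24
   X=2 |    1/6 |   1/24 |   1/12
H(X,Y) = 2.0454, H(X) = 1.0934, H(Y|X) = 0.9520 (all in nats)

Chain rule: H(X,Y) = H(X) + H(Y|X)

Left side — joint entropy directly:
H(X,Y) = -Σ p(x,y) log p(x,y) = 2.0454 nats

Right side — compute H(Y|X) from the conditional distributions:
P(X) = (3/8, 1/3, 7/24), so H(X) = 1.0934 nats
H(Y|X) = Σ_x P(X=x) · H(Y|X=x):
  P(Y|X=0) = (5/9, 2/9, 2/9), H(Y|X=0) = 0.9950, weight P(X=0) = 3/8
  P(Y|X=1) = (5/8, 1/4, 1/8), H(Y|X=1) = 0.9003, weight P(X=1) = 1/3
  P(Y|X=2) = (4/7, 1/7, 2/7), H(Y|X=2) = 0.9557, weight P(X=2) = 7/24
H(Y|X) = 0.9520 nats

H(X) + H(Y|X) = 1.0934 + 0.9520 = 2.0454 nats

Both sides equal 2.0454 nats. ✓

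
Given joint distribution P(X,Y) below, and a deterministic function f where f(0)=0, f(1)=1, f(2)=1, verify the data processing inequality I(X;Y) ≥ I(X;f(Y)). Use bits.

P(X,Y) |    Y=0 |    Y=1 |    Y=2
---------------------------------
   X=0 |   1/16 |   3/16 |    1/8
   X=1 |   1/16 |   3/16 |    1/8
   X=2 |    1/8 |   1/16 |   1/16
I(X;Y) = 0.0768, I(X;f(Y)) = 0.0738, inequality holds: 0.0768 ≥ 0.0738

Data Processing Inequality: For any Markov chain X → Y → Z, we have I(X;Y) ≥ I(X;Z).

Here Z = f(Y) is a deterministic function of Y, forming X → Y → Z.

Original I(X;Y) = 0.0768 bits

After applying f:
P(X,Z) where Z=f(Y):
- P(X,Z=0) = P(X,Y=0)
- P(X,Z=1) = P(X,Y=1) + P(X,Y=2)

I(X;Z) = I(X;f(Y)) = 0.0738 bits

Verification: 0.0768 ≥ 0.0738 ✓

Information cannot be created by processing; the function f can only lose information about X.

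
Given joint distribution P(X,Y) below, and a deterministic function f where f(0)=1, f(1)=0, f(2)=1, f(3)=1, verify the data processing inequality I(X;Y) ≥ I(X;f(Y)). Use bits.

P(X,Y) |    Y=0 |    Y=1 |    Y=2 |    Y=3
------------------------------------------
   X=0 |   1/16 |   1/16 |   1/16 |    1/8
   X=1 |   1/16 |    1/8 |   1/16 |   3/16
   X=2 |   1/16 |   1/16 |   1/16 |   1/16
I(X;Y) = 0.0296, I(X;f(Y)) = 0.0052, inequality holds: 0.0296 ≥ 0.0052

Data Processing Inequality: For any Markov chain X → Y → Z, we have I(X;Y) ≥ I(X;Z).

Here Z = f(Y) is a deterministic function of Y, forming X → Y → Z.

Original I(X;Y) = 0.0296 bits

After applying f:
P(X,Z) where Z=f(Y):
- P(X,Z=0) = P(X,Y=1)
- P(X,Z=1) = P(X,Y=0) + P(X,Y=2) + P(X,Y=3)

I(X;Z) = I(X;f(Y)) = 0.0052 bits

Verification: 0.0296 ≥ 0.0052 ✓

Information cannot be created by processing; the function f can only lose information about X.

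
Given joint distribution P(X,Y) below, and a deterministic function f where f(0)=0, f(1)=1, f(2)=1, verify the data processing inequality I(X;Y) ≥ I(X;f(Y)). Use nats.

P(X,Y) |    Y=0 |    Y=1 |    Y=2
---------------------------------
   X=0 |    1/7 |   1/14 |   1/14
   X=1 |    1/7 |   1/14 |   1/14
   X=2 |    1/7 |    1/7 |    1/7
I(X;Y) = 0.0140, I(X;f(Y)) = 0.0140, inequality holds: 0.0140 ≥ 0.0140

Data Processing Inequality: For any Markov chain X → Y → Z, we have I(X;Y) ≥ I(X;Z).

Here Z = f(Y) is a deterministic function of Y, forming X → Y → Z.

Original I(X;Y) = 0.0140 nats

After applying f:
P(X,Z) where Z=f(Y):
- P(X,Z=0) = P(X,Y=0)
- P(X,Z=1) = P(X,Y=1) + P(X,Y=2)

I(X;Z) = I(X;f(Y)) = 0.0140 nats

Verification: 0.0140 ≥ 0.0140 ✓

Information cannot be created by processing; the function f can only lose information about X.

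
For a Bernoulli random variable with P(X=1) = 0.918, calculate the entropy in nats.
0.2836 nats

The binary entropy function is:
H(p) = -p log(p) - (1-p) log(1-p)

H(0.918) = -0.918 × log_e(0.918) - 0.082 × log_e(0.082)
H(0.918) = 0.2836 nats

Note: Binary entropy is maximized at p=0.5 (H=1 bit) and minimized at p=0 or p=1 (H=0).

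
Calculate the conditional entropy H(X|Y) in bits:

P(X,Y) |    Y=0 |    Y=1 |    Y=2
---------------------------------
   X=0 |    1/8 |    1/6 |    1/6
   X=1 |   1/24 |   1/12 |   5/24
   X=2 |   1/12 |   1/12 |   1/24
1.4319 bits

Using the chain rule: H(X|Y) = H(X,Y) - H(Y)

First, compute H(X,Y) = 2.9864 bits

Marginal P(Y) = (1/4, 1/3, 5/12)
H(Y) = 1.5546 bits

H(X|Y) = H(X,Y) - H(Y) = 2.9864 - 1.5546 = 1.4319 bits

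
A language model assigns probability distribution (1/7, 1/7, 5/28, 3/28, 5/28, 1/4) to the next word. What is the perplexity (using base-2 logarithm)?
5.7958

Perplexity is 2^H (or exp(H) for natural log).

First, H = -Σ p log p = 2.5350 bits
Perplexity = 2^2.5350 = 5.7958

Interpretation: The model's uncertainty is equivalent to choosing uniformly among 5.8 options.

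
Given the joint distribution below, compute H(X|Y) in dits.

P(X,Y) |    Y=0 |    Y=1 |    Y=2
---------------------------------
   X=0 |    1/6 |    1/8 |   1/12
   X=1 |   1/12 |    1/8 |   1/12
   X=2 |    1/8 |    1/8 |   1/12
0.4710 dits

Using the chain rule: H(X|Y) = H(X,Y) - H(Y)

First, compute H(X,Y) = 0.9410 dits

Marginal P(Y) = (3/8, 3/8, 1/4)
H(Y) = 0.4700 dits

H(X|Y) = H(X,Y) - H(Y) = 0.9410 - 0.4700 = 0.4710 dits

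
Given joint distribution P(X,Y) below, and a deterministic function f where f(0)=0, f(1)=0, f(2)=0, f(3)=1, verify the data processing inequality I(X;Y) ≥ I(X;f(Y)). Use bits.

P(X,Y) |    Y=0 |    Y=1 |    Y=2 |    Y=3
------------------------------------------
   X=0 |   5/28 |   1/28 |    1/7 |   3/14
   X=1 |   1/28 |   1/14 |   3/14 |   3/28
I(X;Y) = 0.1056, I(X;f(Y)) = 0.0128, inequality holds: 0.1056 ≥ 0.0128

Data Processing Inequality: For any Markov chain X → Y → Z, we have I(X;Y) ≥ I(X;Z).

Here Z = f(Y) is a deterministic function of Y, forming X → Y → Z.

Original I(X;Y) = 0.1056 bits

After applying f:
P(X,Z) where Z=f(Y):
- P(X,Z=0) = P(X,Y=0) + P(X,Y=1) + P(X,Y=2)
- P(X,Z=1) = P(X,Y=3)

I(X;Z) = I(X;f(Y)) = 0.0128 bits

Verification: 0.1056 ≥ 0.0128 ✓

Information cannot be created by processing; the function f can only lose information about X.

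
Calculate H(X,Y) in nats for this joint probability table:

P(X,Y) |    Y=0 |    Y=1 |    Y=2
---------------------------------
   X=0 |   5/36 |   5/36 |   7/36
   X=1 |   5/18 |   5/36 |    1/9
1.7409 nats

Joint entropy is H(X,Y) = -Σ_{x,y} p(x,y) log p(x,y).

Summing over all non-zero entries:
H(X,Y) = -[5/36·log_e(5/36) + 5/36·log_e(5/36) + 7/36·log_e(7/36) + 5/18·log_e(5/18) + 5/36·log_e(5/36) + 1/9·log_e(1/9)]
H(X,Y) = 1.7409 nats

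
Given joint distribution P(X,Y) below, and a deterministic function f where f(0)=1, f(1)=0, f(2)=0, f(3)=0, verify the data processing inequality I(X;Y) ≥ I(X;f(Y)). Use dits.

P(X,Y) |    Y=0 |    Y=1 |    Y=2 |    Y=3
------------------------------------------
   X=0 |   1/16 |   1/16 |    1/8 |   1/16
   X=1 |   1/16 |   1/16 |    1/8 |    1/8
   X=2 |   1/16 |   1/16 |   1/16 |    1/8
I(X;Y) = 0.0102, I(X;f(Y)) = 0.0004, inequality holds: 0.0102 ≥ 0.0004

Data Processing Inequality: For any Markov chain X → Y → Z, we have I(X;Y) ≥ I(X;Z).

Here Z = f(Y) is a deterministic function of Y, forming X → Y → Z.

Original I(X;Y) = 0.0102 dits

After applying f:
P(X,Z) where Z=f(Y):
- P(X,Z=0) = P(X,Y=1) + P(X,Y=2) + P(X,Y=3)
- P(X,Z=1) = P(X,Y=0)

I(X;Z) = I(X;f(Y)) = 0.0004 dits

Verification: 0.0102 ≥ 0.0004 ✓

Information cannot be created by processing; the function f can only lose information about X.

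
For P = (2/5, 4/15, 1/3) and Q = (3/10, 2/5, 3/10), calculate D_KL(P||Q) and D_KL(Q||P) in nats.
D_KL(P||Q) = 0.0421, D_KL(Q||P) = 0.0443

KL divergence is not symmetric: D_KL(P||Q) ≠ D_KL(Q||P) in general.

D_KL(P||Q) = 0.0421 nats
D_KL(Q||P) = 0.0443 nats

No, they are not equal!

This asymmetry is why KL divergence is not a true distance metric.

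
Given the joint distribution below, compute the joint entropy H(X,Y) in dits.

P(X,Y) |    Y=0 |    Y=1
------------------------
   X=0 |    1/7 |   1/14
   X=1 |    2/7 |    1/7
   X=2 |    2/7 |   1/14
0.7161 dits

Joint entropy is H(X,Y) = -Σ_{x,y} p(x,y) log p(x,y).

Summing over all non-zero entries:
H(X,Y) = -[1/7·log_10(1/7) + 1/14·log_10(1/14) + 2/7·log_10(2/7) + 1/7·log_10(1/7) + 2/7·log_10(2/7) + 1/14·log_10(1/14)]
H(X,Y) = 0.7161 dits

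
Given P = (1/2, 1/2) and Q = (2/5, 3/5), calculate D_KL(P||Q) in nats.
0.0204 nats

KL divergence: D_KL(P||Q) = Σ p(x) log(p(x)/q(x))

Computing term by term:
  x=0: 1/2 × log_e[(1/2)/(2/5)] = 1/2 × 0.2231 = 0.1116
  x=1: 1/2 × log_e[(1/2)/(3/5)] = 1/2 × -0.1823 = -0.0912

D_KL(P||Q) = 0.0204 nats

Note: KL divergence is always non-negative and equals 0 iff P = Q.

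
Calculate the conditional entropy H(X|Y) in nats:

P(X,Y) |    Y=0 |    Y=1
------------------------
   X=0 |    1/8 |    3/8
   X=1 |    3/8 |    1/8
0.5623 nats

Using the chain rule: H(X|Y) = H(X,Y) - H(Y)

First, compute H(X,Y) = 1.2555 nats

Marginal P(Y) = (1/2, 1/2)
H(Y) = 0.6931 nats

H(X|Y) = H(X,Y) - H(Y) = 1.2555 - 0.6931 = 0.5623 nats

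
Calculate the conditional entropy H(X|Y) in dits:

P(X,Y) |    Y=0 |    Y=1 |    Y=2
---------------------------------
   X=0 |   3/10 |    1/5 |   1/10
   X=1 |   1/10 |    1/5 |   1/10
0.2783 dits

Using the chain rule: H(X|Y) = H(X,Y) - H(Y)

First, compute H(X,Y) = 0.7365 dits

Marginal P(Y) = (2/5, 2/5, 1/5)
H(Y) = 0.4581 dits

H(X|Y) = H(X,Y) - H(Y) = 0.7365 - 0.4581 = 0.2783 dits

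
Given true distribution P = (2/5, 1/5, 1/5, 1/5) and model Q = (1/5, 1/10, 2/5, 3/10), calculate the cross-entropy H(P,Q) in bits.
2.2049 bits

Cross-entropy: H(P,Q) = -Σ p(x) log q(x)

Alternatively: H(P,Q) = H(P) + D_KL(P||Q)
H(P) = 1.9219 bits
D_KL(P||Q) = 0.2830 bits

H(P,Q) = 1.9219 + 0.2830 = 2.2049 bits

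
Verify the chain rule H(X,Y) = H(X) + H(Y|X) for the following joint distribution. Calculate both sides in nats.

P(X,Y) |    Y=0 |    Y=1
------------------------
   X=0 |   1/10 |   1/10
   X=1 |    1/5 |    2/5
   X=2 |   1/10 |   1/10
H(X,Y) = 1.6094, H(X) = 0.9503, H(Y|X) = 0.6592 (all in nats)

Chain rule: H(X,Y) = H(X) + H(Y|X)

Left side — joint entropy directly:
H(X,Y) = -Σ p(x,y) log p(x,y) = 1.6094 nats

Right side — compute H(Y|X) from the conditional distributions:
P(X) = (1/5, 3/5, 1/5), so H(X) = 0.9503 nats
H(Y|X) = Σ_x P(X=x) · H(Y|X=x):
  P(Y|X=0) = (1/2, 1/2), H(Y|X=0) = 0.6931, weight P(X=0) = 1/5
  P(Y|X=1) = (1/3, 2/3), H(Y|X=1) = 0.6365, weight P(X=1) = 3/5
  P(Y|X=2) = (1/2, 1/2), H(Y|X=2) = 0.6931, weight P(X=2) = 1/5
H(Y|X) = 0.6592 nats

H(X) + H(Y|X) = 0.9503 + 0.6592 = 1.6094 nats

Both sides equal 1.6094 nats. ✓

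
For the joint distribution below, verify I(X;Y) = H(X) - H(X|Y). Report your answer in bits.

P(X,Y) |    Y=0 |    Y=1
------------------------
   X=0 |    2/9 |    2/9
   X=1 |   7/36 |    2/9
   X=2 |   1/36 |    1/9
I(X;Y) = 0.0310 bits

Mutual information has multiple equivalent forms:
- I(X;Y) = H(X) - H(X|Y)
- I(X;Y) = H(Y) - H(Y|X)
- I(X;Y) = H(X) + H(Y) - H(X,Y)

Computing all quantities:
H(X) = 1.4418, H(Y) = 0.9911, H(X,Y) = 2.4018
H(X|Y) = 1.4108, H(Y|X) = 0.9600

Verification:
H(X) - H(X|Y) = 1.4418 - 1.4108 = 0.0310
H(Y) - H(Y|X) = 0.9911 - 0.9600 = 0.0310
H(X) + H(Y) - H(X,Y) = 1.4418 + 0.9911 - 2.4018 = 0.0310

All forms give I(X;Y) = 0.0310 bits. ✓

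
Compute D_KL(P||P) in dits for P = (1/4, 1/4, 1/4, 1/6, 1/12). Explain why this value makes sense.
0.0000 dits

KL divergence satisfies the Gibbs inequality: D_KL(P||Q) ≥ 0 for all distributions P, Q.

D_KL(P||Q) = Σ p(x) log(p(x)/q(x))
Each term is p(x) × log_10(p(x)/p(x)) = p(x) × log_10(1) = 0, so the sum is 0.
D_KL(P||Q) = 0.0000 dits

When P = Q, the KL divergence is exactly 0, as there is no 'divergence' between identical distributions.

This non-negativity is a fundamental property: relative entropy cannot be negative because it measures how different Q is from P.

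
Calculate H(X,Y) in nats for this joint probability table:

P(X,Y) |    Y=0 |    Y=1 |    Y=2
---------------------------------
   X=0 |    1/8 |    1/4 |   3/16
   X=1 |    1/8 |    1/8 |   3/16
1.7541 nats

Joint entropy is H(X,Y) = -Σ_{x,y} p(x,y) log p(x,y).

Summing over all non-zero entries:
H(X,Y) = -[1/8·log_e(1/8) + 1/4·log_e(1/4) + 3/16·log_e(3/16) + 1/8·log_e(1/8) + 1/8·log_e(1/8) + 3/16·log_e(3/16)]
H(X,Y) = 1.7541 nats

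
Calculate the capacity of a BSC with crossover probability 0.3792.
0.0425 bits

For a binary symmetric channel (BSC) with error probability p:
Capacity C = 1 - H(p) bits per symbol

where H(p) = -p log₂(p) - (1-p) log₂(1-p) is the binary entropy function.

H(0.3792) = 0.9575 bits
C = 1 - 0.9575 = 0.0425 bits per symbol

This means we can reliably transmit up to 0.0425 bits of information per channel use.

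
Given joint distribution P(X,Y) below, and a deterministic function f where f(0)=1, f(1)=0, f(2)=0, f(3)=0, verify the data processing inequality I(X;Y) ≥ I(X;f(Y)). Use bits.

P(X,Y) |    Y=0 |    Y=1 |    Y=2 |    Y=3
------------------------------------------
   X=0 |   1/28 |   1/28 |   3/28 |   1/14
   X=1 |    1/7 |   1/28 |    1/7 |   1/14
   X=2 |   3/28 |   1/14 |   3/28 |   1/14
I(X;Y) = 0.0435, I(X;f(Y)) = 0.0289, inequality holds: 0.0435 ≥ 0.0289

Data Processing Inequality: For any Markov chain X → Y → Z, we have I(X;Y) ≥ I(X;Z).

Here Z = f(Y) is a deterministic function of Y, forming X → Y → Z.

Original I(X;Y) = 0.0435 bits

After applying f:
P(X,Z) where Z=f(Y):
- P(X,Z=0) = P(X,Y=1) + P(X,Y=2) + P(X,Y=3)
- P(X,Z=1) = P(X,Y=0)

I(X;Z) = I(X;f(Y)) = 0.0289 bits

Verification: 0.0435 ≥ 0.0289 ✓

Information cannot be created by processing; the function f can only lose information about X.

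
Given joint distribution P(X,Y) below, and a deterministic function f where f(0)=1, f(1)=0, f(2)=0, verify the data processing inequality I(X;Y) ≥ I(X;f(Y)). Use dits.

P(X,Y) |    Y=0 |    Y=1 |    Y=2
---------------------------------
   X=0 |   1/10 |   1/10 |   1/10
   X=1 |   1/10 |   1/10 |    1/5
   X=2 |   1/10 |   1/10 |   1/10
I(X;Y) = 0.0060, I(X;f(Y)) = 0.0017, inequality holds: 0.0060 ≥ 0.0017

Data Processing Inequality: For any Markov chain X → Y → Z, we have I(X;Y) ≥ I(X;Z).

Here Z = f(Y) is a deterministic function of Y, forming X → Y → Z.

Original I(X;Y) = 0.0060 dits

After applying f:
P(X,Z) where Z=f(Y):
- P(X,Z=0) = P(X,Y=1) + P(X,Y=2)
- P(X,Z=1) = P(X,Y=0)

I(X;Z) = I(X;f(Y)) = 0.0017 dits

Verification: 0.0060 ≥ 0.0017 ✓

Information cannot be created by processing; the function f can only lose information about X.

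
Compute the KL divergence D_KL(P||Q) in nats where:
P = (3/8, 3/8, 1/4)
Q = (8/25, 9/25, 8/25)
0.0131 nats

KL divergence: D_KL(P||Q) = Σ p(x) log(p(x)/q(x))

Computing term by term:
  x=0: 3/8 × log_e[(3/8)/(8/25)] = 3/8 × 0.1586 = 0.0595
  x=1: 3/8 × log_e[(3/8)/(9/25)] = 3/8 × 0.0408 = 0.0153
  x=2: 1/4 × log_e[(1/4)/(8/25)] = 1/4 × -0.2469 = -0.0617

D_KL(P||Q) = 0.0131 nats

Note: KL divergence is always non-negative and equals 0 iff P = Q.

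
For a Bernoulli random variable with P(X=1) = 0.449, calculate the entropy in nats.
0.6879 nats

The binary entropy function is:
H(p) = -p log(p) - (1-p) log(1-p)

H(0.449) = -0.449 × log_e(0.449) - 0.551 × log_e(0.551)
H(0.449) = 0.6879 nats

Note: Binary entropy is maximized at p=0.5 (H=1 bit) and minimized at p=0 or p=1 (H=0).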